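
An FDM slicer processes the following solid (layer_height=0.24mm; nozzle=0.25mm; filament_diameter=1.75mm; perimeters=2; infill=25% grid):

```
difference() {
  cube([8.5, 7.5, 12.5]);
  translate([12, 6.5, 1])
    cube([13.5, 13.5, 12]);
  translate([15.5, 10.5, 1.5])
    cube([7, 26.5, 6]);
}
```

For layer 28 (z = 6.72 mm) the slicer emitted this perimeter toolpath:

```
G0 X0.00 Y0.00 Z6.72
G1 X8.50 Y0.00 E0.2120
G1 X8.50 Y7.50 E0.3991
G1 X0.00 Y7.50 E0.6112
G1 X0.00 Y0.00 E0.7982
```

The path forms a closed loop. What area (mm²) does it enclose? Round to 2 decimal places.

63.75 mm²

Apply the shoelace formula to the sequence of (X, Y) vertices; enclosed area = 63.75 mm².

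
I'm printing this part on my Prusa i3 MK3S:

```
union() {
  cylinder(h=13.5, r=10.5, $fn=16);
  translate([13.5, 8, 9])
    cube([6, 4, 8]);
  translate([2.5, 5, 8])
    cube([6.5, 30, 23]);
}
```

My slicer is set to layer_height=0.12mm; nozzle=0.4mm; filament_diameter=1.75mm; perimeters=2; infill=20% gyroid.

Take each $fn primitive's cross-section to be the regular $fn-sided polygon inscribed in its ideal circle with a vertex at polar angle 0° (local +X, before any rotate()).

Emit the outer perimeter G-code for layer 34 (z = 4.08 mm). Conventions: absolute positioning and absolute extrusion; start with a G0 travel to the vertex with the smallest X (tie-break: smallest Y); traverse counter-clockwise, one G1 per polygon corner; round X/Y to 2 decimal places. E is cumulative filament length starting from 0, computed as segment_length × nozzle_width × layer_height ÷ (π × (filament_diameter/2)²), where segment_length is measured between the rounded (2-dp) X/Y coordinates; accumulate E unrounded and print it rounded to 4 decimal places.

At z = 4.08 mm: the r=10.5 cylinder contributes a regular 16-gon of circumradius 10.5; the cube at (13.5, 8) is not intersected at this z (z outside [9, 17]); the cube at (2.5, 5) does not reach this height (z outside [8, 31]); Merging all regions: only the r=10.5 cylinder is present, so the union is just that shape — 1 connected region. The outline is a single polygon with 16 vertices. Extrusion per mm of travel: 0.4 × 0.12 / (π × 0.875²) = 0.019956. Accumulating E over each segment gives final E = 1.3079.

G0 X-10.50 Y0.00 Z4.08
G1 X-9.70 Y-4.02 E0.0818
G1 X-7.42 Y-7.42 E0.1635
G1 X-4.02 Y-9.70 E0.2452
G1 X0.00 Y-10.50 E0.3270
G1 X4.02 Y-9.70 E0.4088
G1 X7.42 Y-7.42 E0.4905
G1 X9.70 Y-4.02 E0.5722
G1 X10.50 Y0.00 E0.6540
G1 X9.70 Y4.02 E0.7358
G1 X7.42 Y7.42 E0.8175
G1 X4.02 Y9.70 E0.8991
G1 X0.00 Y10.50 E0.9809
G1 X-4.02 Y9.70 E1.0627
G1 X-7.42 Y7.42 E1.1444
G1 X-9.70 Y4.02 E1.2261
G1 X-10.50 Y0.00 E1.3079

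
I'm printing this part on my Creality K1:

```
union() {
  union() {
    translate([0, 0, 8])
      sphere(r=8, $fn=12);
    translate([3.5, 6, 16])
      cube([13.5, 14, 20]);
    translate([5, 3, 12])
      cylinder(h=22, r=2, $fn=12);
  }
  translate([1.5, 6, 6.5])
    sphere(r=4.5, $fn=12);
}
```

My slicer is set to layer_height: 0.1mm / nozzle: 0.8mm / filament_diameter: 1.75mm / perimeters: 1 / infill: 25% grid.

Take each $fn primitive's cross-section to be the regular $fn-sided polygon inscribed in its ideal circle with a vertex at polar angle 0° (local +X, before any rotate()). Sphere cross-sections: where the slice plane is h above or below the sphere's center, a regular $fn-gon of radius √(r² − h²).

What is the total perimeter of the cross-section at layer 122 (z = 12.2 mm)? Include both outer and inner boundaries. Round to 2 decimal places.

At z = 12.2 mm: the sphere: section is a regular 12-gon, circumradius = √(r²−h²) = √(8²−4.2²) = 6.809 (perimeter = 2·12·6.809·sin(180°/12) = 42.29 mm); the cube at (3.5, 6) does not reach this height (z outside [16, 36]); the r=2 cylinder at (5, 3) gives a regular 12-gon of circumradius 2 (constant along its height) (perimeter = 2·12·2.000·sin(180°/12) = 12.42 mm); Merging all regions: the regions partially overlap (shared area 8.78 mm²), so the edge portions inside another operand are dropped and the merged outline is re-measured after clipping — boundary = 43.64 mm; the sphere at (1.5, 6) does not reach this height (|z−center|=5.700 > r=4.5); Combining (union): only that combined region is present, so the union is just that shape — boundary = 43.64 mm. Overall, the cross-section is a single solid region. Total boundary length (outer) = 43.64 mm.

43.64 mm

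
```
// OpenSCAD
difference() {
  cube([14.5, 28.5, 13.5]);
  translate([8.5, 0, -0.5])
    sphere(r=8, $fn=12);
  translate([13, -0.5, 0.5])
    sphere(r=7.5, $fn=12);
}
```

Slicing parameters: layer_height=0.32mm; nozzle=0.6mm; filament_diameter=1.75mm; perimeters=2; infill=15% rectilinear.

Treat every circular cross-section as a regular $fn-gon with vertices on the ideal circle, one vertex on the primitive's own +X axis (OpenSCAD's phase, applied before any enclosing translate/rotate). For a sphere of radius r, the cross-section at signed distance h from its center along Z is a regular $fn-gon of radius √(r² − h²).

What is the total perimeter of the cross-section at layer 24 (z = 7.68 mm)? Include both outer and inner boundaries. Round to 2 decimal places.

86.06 mm

At z = 7.68 mm: the cube (footprint 14.5×28.5) is included at this height (perimeter 86.00 mm); the sphere at (8.5, 0) does not reach this height (|z−center|=8.180 > r=8); the r=7.5 sphere at (13, -0.5) slices to a regular 12-gon of circumradius 2.167 (√(r²−h²) with h=7.18 from center) (perimeter = 2·12·2.167·sin(180°/12) = 13.46 mm); After the difference (first − rest): starting from the 14.5×28.5 cube, the r=7.5 sphere at (13, -0.5) partially overlaps it — only the 4.61 mm² overlap (of its 14.09 mm²) is removed, clipping the outline — boundary = 86.06 mm. Overall, the cross-section is a single solid region. Total boundary length (outer) = 86.06 mm.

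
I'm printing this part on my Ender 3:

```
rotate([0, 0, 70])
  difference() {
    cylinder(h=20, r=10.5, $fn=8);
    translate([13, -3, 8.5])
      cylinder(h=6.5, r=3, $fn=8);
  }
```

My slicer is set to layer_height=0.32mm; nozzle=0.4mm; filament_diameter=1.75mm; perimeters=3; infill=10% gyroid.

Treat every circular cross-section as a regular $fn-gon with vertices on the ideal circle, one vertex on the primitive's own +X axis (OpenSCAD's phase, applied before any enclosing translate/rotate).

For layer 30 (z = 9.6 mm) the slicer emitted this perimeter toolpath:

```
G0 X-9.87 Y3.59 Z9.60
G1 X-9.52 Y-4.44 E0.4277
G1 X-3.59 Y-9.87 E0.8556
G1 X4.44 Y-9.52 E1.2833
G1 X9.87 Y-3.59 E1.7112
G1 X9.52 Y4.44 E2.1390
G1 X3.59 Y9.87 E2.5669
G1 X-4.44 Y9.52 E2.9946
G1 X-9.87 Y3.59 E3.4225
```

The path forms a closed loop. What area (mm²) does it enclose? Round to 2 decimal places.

312.04 mm²

Apply the shoelace formula to the sequence of (X, Y) vertices; enclosed area = 312.04 mm².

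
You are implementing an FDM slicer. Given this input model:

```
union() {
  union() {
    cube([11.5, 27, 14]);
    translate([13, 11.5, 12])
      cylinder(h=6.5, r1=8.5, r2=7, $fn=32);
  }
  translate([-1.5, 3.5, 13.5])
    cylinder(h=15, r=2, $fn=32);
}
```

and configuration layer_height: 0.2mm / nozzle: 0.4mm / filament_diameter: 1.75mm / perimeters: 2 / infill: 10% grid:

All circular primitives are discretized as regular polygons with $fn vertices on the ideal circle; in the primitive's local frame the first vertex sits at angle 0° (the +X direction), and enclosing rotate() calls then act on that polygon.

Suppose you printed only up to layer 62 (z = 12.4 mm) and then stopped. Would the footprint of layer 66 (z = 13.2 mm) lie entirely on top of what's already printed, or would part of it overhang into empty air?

entirely on top

Compare the two slices. At z = 12.4: the 11.5×27 cube contributes its full rectangle (area 310.50 mm²); the cone at (13, 11.5) contributes a regular 32-gon of circumradius 8.408 (interpolated between r1=8.5 and r2=7 at t=0.062) (area = (32/2)·8.408²·sin(360°/32) = 220.65 mm²); Combining (union): the regions partially overlap — summed areas 531.15 mm² minus the doubly-counted overlap 85.32 mm² gives 445.83 mm² — area = 445.83 mm²; the cylinder at (-1.5, 3.5) does not reach this height (z outside [13.5, 28.5]); Taking the union: only that combined region is present, so the union is just that shape — area = 445.83 mm². At z = 13.2: the 11.5×27 cube contributes its full rectangle (area 310.50 mm²); the cone at (13, 11.5) (r1=8.5→r2=7) has section circumradius 8.223 here — a regular 32-gon (area = (32/2)·8.223²·sin(360°/32) = 211.07 mm²); Combining (union): the regions partially overlap — summed areas 521.57 mm² minus the doubly-counted overlap 81.09 mm² gives 440.48 mm² — area = 440.48 mm²; the cylinder at (-1.5, 3.5) is absent (z outside [13.5, 28.5]); Merging all regions: only the result so far is present, so the union is just that shape — area = 440.48 mm². Checking containment: the cross-section at z = 13.2 is a subset of the cross-section at z = 12.4.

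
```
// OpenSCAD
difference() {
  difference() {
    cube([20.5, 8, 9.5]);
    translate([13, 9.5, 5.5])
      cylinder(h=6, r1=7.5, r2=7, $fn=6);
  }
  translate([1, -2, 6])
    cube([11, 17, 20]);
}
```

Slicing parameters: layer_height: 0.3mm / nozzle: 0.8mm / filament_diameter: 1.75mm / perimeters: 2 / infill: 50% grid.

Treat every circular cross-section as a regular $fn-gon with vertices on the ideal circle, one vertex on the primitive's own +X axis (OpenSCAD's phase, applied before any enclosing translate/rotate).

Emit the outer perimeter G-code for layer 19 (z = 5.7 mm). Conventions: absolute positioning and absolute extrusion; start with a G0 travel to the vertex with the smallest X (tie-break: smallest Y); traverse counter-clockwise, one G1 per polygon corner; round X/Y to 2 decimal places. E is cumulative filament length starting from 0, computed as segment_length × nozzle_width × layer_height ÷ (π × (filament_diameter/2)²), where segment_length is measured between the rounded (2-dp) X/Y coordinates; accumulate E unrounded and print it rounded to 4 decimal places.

At z = 5.7 mm: the cube is present — its section is the full 20.5×8 rectangle; the cone at (13, 9.5): at t=0.033 of its height the radius interpolates to r₁+(r₂−r₁)t = 7.483, giving a regular 6-gon of that circumradius; Taking the first minus the rest: starting from the 20.5×8 cube, the cone at (13, 9.5) partially overlaps it — only the 51.60 mm² overlap (of its 145.49 mm²) is removed, clipping the outline — 1 connected region; the cube at (1, -2) is absent (z outside [6, 26]); After the difference (first − rest): none of the subtracted shapes is present at this height, so that combined region is unchanged — 1 connected region. The outline is a single polygon with 8 vertices. Extrusion per mm of travel: 0.8 × 0.3 / (π × 0.875²) = 0.099780. Accumulating E over each segment gives final E = 6.2608.

G0 X0.00 Y0.00 Z5.70
G1 X20.50 Y0.00 E2.0455
G1 X20.50 Y8.00 E2.8437
G1 X19.62 Y8.00 E2.9315
G1 X16.74 Y3.02 E3.5056
G1 X9.26 Y3.02 E4.2519
G1 X6.38 Y8.00 E4.8259
G1 X0.00 Y8.00 E5.4625
G1 X0.00 Y0.00 E6.2608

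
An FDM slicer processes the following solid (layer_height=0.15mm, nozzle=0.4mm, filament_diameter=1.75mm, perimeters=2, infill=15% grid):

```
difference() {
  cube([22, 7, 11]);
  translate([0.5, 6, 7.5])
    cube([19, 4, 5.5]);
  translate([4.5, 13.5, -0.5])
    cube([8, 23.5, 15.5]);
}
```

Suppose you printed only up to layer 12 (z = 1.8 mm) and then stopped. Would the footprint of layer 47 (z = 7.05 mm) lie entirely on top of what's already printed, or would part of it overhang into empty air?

entirely on top

Compare the two slices. At z = 1.8: the 22×7 cube contributes its full rectangle (area 154.00 mm²); the cube at (0.5, 6) is not intersected at this z (z outside [7.5, 13]); the 8×23.5 cube at (4.5, 13.5) contributes its full rectangle (area 188.00 mm²); Taking the first minus the rest: starting from the 22×7 cube (154.00 mm²), the 8×23.5 cube at (4.5, 13.5) misses the remaining region (no effect) — area = 154.00 mm². At z = 7.05: the cube is present — its section is the full 22×7 rectangle (area 154.00 mm²); the cube at (0.5, 6) does not reach this height (z outside [7.5, 13]); the cube at (4.5, 13.5) (footprint 8×23.5) is included at this height (area 188.00 mm²); After the difference (first − rest): starting from the 22×7 cube (154.00 mm²), the 8×23.5 cube at (4.5, 13.5) misses the remaining region (no effect) — area = 154.00 mm². Checking containment: the cross-section at z = 7.05 is a subset of the cross-section at z = 1.8.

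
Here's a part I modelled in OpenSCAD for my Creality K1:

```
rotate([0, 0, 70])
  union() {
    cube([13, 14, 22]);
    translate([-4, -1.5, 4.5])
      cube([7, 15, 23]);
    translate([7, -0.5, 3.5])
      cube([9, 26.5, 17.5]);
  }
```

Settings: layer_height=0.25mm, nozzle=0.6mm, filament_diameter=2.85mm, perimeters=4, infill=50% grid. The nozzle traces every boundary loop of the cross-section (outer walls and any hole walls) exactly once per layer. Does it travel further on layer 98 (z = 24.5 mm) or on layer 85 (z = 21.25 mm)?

layer 85 (z = 21.25 mm)

Layer 98 (z = 24.5): the cube is not intersected at this z (z outside [0, 22]); the 7×15 cube at (-4, -1.5) contributes its full rectangle (perimeter 44.00 mm); the cube at (7, -0.5) does not reach this height (z outside [3.5, 21]); Combining (union): only the 7×15 cube at (-4, -1.5) is present, so the union is just that shape — boundary = 44.00 mm; (whole slice rotated 70° about Z — lengths, areas and connectivity unchanged). So its perimeter = 44.00 mm. Layer 85 (z = 21.25): the 13×14 cube contributes its full rectangle (perimeter 54.00 mm); the cube at (-4, -1.5) is present — its section is the full 7×15 rectangle (perimeter 44.00 mm); the cube at (7, -0.5) is absent (z outside [3.5, 21]); Merging all regions: the regions partially overlap (shared area 40.50 mm²), so the edge portions inside another operand are dropped and the merged outline is re-measured after clipping — boundary = 65.00 mm; (whole slice rotated 70° about Z — lengths, areas and connectivity unchanged). So its perimeter = 65.00 mm. Layer 85 is larger (65.00 vs 44.00 mm).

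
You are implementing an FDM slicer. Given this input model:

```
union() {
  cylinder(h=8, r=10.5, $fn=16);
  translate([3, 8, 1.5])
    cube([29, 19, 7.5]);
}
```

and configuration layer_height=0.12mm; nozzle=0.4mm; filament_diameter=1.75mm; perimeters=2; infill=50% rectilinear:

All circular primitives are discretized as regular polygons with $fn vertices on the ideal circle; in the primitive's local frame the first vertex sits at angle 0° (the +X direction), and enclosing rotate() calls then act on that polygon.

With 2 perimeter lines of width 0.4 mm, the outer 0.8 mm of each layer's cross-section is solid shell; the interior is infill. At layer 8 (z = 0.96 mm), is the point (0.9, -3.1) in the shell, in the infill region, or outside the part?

infill

At z = 0.96 mm: the r=10.5 cylinder gives a regular 16-gon of circumradius 10.5 (constant along its height); the cube at (3, 8) is not intersected at this z (z outside [1.5, 9]); Combining (union): only the r=10.5 cylinder is present, so the union is just that shape — 1 connected region. Overall, the cross-section is a single solid region. The nearest boundary edge runs (-0.00, -10.50)→(4.02, -9.70); distance from the point to it = 7.08 mm. The point is inside the cross-section and 7.08 mm from the nearest boundary — more than the 0.8 mm shell width (2 × 0.4), so it's in the infill interior.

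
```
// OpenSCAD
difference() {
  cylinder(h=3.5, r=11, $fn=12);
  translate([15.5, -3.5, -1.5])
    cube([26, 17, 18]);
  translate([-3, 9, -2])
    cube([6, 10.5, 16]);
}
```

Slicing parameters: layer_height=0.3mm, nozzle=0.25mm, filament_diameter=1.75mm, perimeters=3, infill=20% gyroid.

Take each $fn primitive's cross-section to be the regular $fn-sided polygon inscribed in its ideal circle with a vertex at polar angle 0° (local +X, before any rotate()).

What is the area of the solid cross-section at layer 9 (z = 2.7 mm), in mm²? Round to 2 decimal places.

353.41 mm²

At z = 2.7 mm: the r=11 cylinder contributes a regular 12-gon of circumradius 11 (area = (12/2)·11.000²·sin(360°/12) = 363.00 mm²); the cube at (15.5, -3.5) (footprint 26×17) is included at this height (area 442.00 mm²); the 6×10.5 cube at (-3, 9) contributes its full rectangle (area 63.00 mm²); Subtracting the remaining from the first: starting from the r=11 cylinder (363.00 mm²), the 26×17 cube at (15.5, -3.5) misses the remaining region (no effect); the 6×10.5 cube at (-3, 9) partially overlaps it — only the 9.59 mm² overlap (of its 63.00 mm²) is removed, clipping the outline — area = 353.41 mm². Overall, the cross-section is a single solid region. Net area = 353.41 mm².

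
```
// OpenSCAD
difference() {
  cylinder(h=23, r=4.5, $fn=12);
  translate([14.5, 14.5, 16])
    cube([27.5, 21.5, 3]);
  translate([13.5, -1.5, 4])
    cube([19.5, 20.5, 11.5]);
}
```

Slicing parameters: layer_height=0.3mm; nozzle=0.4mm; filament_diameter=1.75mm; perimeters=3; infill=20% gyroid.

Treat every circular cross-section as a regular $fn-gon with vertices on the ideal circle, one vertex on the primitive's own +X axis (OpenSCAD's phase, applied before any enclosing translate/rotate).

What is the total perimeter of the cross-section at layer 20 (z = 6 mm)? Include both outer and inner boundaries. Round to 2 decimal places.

27.95 mm

At z = 6 mm: the r=4.5 cylinder contributes a regular 12-gon of circumradius 4.5 (perimeter = 2·12·4.500·sin(180°/12) = 27.95 mm); the cube at (14.5, 14.5) is absent (z outside [16, 19]); the 19.5×20.5 cube at (13.5, -1.5) contributes its full rectangle (perimeter 80.00 mm); After the difference (first − rest): starting from the r=4.5 cylinder, the 19.5×20.5 cube at (13.5, -1.5) misses the remaining region (no effect) — boundary = 27.95 mm. Overall, the cross-section is a single solid region. Total boundary length (outer) = 27.95 mm.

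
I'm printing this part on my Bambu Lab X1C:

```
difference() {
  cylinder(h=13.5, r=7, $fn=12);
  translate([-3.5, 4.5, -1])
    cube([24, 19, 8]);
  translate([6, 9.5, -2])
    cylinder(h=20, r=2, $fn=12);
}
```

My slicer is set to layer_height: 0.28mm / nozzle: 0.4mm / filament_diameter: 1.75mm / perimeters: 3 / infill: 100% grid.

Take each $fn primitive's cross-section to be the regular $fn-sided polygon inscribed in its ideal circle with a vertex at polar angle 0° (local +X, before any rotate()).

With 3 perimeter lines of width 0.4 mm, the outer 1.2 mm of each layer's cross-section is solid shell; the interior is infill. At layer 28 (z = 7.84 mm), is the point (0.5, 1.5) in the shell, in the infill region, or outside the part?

At z = 7.84 mm: the cylinder: section is a regular 12-gon, circumradius r=7; the cube at (-3.5, 4.5) is not intersected at this z (z outside [-1, 7]); the r=2 cylinder at (6, 9.5) gives a regular 12-gon of circumradius 2 (constant along its height); Taking the first minus the rest: starting from the r=7 cylinder, the r=2 cylinder at (6, 9.5) misses the remaining region (no effect) — 1 connected region. Overall, the cross-section is a single solid region. The nearest boundary edge runs (0.00, 7.00)→(3.50, 6.06); distance from the point to it = 5.18 mm. The point is inside the cross-section and 5.18 mm from the nearest boundary — more than the 1.2 mm shell width (3 × 0.4), so it's in the infill interior.

infill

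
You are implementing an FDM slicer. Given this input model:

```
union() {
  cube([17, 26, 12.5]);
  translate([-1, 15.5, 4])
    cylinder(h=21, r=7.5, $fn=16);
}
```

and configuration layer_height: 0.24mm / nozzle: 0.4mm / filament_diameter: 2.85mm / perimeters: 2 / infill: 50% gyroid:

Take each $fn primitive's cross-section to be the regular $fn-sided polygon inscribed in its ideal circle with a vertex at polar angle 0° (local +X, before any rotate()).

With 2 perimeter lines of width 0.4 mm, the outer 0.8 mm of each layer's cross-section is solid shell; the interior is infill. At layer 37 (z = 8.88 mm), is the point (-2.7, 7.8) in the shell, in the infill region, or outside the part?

outside

At z = 8.88 mm: the cube is present — its section is the full 17×26 rectangle; the r=7.5 cylinder at (-1, 15.5) gives a regular 16-gon of circumradius 7.5 (constant along its height); Merging all regions: the regions partially overlap (shared area 71.30 mm²), so overlapping operands fuse into one piece — 1 connected region. Overall, the cross-section is a single solid region. The nearest boundary edge runs (-1.00, 8.00)→(-3.87, 8.57); distance from the point to it = 0.53 mm. The point is not inside any of the regions above, so it lies outside the cross-section (0.53 mm from the nearest boundary).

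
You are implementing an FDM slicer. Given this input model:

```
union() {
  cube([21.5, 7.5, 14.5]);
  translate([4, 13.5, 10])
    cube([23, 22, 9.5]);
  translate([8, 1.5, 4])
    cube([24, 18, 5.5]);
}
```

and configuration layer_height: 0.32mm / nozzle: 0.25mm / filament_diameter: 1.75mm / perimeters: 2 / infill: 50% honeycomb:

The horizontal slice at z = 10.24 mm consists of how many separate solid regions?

2

At z = 10.24 mm: the cube (footprint 21.5×7.5) is included at this height; the 23×22 cube at (4, 13.5) contributes its full rectangle; the cube at (8, 1.5) is absent (z outside [4, 9.5]); Taking the union: the 2 present regions are separate (no shared area or edge), so areas and boundary lengths simply add and each stays a separate island — 2 connected regions. The result has 2 disconnected regions.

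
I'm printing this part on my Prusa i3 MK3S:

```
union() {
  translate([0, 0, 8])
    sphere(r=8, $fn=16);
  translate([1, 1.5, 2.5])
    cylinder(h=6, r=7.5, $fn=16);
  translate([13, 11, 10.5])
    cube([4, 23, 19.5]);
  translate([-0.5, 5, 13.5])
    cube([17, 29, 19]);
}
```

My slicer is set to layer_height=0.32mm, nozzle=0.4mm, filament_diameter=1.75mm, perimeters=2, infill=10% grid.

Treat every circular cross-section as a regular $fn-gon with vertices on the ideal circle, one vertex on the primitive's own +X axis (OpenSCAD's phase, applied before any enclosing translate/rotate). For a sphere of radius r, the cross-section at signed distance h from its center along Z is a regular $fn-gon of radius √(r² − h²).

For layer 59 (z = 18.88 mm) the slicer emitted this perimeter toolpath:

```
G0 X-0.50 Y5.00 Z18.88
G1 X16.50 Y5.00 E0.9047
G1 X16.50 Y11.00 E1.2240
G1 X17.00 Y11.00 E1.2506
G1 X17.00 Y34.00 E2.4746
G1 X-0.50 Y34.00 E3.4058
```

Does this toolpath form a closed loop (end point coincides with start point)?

no

Start point (G0): (-0.50, 5.00). End point (last G1): the path does not return to the start — open.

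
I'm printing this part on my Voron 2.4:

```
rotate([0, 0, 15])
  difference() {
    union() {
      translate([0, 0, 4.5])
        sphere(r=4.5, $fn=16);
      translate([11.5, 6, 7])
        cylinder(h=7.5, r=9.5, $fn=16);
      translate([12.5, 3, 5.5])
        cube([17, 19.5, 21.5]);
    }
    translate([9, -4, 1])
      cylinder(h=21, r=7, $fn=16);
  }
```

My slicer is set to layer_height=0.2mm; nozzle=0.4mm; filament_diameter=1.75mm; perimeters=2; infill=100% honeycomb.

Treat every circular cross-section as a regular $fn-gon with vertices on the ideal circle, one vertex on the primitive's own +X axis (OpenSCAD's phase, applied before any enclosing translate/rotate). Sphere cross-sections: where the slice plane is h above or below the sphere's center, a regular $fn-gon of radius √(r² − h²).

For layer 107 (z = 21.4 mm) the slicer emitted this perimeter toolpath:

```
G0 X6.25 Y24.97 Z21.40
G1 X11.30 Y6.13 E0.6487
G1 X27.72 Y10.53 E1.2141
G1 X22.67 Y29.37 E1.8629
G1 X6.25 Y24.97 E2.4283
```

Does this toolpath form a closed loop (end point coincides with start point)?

yes

Start point (G0): (6.25, 24.97). End point (last G1): the path returns to the start — closed.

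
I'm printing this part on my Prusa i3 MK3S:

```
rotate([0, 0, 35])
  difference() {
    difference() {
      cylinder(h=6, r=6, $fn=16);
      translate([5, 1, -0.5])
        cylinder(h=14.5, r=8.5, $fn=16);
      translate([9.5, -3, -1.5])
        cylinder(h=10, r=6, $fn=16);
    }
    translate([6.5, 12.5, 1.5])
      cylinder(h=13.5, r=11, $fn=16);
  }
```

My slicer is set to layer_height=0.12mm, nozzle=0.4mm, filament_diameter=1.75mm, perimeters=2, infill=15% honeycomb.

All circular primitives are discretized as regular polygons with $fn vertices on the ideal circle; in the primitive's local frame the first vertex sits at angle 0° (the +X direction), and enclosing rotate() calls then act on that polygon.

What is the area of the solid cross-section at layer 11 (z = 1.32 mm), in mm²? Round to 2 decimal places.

At z = 1.32 mm: the cylinder: section is a regular 16-gon, circumradius r=6 (area = (16/2)·6.000²·sin(360°/16) = 110.21 mm²); the r=8.5 cylinder at (5, 1) contributes a regular 16-gon of circumradius 8.5 (area = (16/2)·8.500²·sin(360°/16) = 221.19 mm²); the cylinder at (9.5, -3): section is a regular 16-gon, circumradius r=6 (area = (16/2)·6.000²·sin(360°/16) = 110.21 mm²); After the difference (first − rest): starting from the r=6 cylinder (110.21 mm²), the r=8.5 cylinder at (5, 1) partially overlaps it — only the 85.02 mm² overlap (of its 221.19 mm²) is removed, clipping the outline; the r=6 cylinder at (9.5, -3) misses the remaining region (no effect) — area = 25.19 mm²; the cylinder at (6.5, 12.5) does not reach this height (z outside [1.5, 15]); After the difference (first − rest): none of the subtracted shapes is present at this height, so that combined region is unchanged — area = 25.19 mm²; (whole slice rotated 35° about Z — lengths, areas and connectivity unchanged). Overall, the cross-section is a single solid region. Net area = 25.19 mm².

25.19 mm²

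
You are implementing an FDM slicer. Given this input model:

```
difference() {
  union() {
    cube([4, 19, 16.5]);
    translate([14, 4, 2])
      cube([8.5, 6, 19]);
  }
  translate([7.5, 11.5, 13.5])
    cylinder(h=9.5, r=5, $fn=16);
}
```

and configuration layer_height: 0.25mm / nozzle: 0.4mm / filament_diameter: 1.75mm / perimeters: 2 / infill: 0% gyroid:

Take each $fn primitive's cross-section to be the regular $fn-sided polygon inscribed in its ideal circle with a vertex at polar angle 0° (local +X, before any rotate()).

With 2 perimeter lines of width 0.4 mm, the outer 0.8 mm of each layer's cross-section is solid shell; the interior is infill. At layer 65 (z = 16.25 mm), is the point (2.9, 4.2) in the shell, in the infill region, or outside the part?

At z = 16.25 mm: the cube is present — its section is the full 4×19 rectangle; the 8.5×6 cube at (14, 4) contributes its full rectangle; Combining (union): the 2 present regions are separate (no shared area or edge), so areas and boundary lengths simply add and each stays a separate island — 2 connected regions; the r=5 cylinder at (7.5, 11.5) gives a regular 16-gon of circumradius 5 (constant along its height); Taking the first minus the rest: starting from that combined region, the r=5 cylinder at (7.5, 11.5) partially overlaps it — only the 6.89 mm² overlap (of its 76.54 mm²) is removed, clipping the outline — 2 connected regions. Overall, the cross-section has 2 separate islands. The nearest boundary edge runs (4.00, 7.94)→(4.00, 0.00); distance from the point to it = 1.10 mm. (Shell/infill is judged within the island containing the point — the largest one.) The point is inside the cross-section and 1.10 mm from the nearest boundary — more than the 0.8 mm shell width (2 × 0.4), so it's in the infill interior.

infill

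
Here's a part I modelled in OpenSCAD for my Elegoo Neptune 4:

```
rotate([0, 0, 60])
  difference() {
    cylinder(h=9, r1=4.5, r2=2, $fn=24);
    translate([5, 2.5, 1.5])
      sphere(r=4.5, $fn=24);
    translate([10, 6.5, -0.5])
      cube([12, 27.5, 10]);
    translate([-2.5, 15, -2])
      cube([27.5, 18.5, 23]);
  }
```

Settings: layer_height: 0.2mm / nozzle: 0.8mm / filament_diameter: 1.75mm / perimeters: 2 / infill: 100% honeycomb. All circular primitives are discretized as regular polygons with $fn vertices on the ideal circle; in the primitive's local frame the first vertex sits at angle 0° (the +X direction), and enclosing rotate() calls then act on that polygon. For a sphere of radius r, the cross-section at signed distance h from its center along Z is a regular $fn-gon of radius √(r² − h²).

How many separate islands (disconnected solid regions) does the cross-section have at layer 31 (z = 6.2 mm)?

1

At z = 6.2 mm: the cone: at t=0.689 of its height the radius interpolates to r₁+(r₂−r₁)t = 2.778, giving a regular 24-gon of that circumradius; the sphere at (5, 2.5) is absent (|z−center|=4.700 > r=4.5); the cube at (10, 6.5) is present — its section is the full 12×27.5 rectangle; the 27.5×18.5 cube at (-2.5, 15) contributes its full rectangle; Subtracting the remaining from the first: starting from the cone, the 12×27.5 cube at (10, 6.5) misses the remaining region (no effect); the 27.5×18.5 cube at (-2.5, 15) misses the remaining region (no effect) — 1 connected region; (rotated 60° about Z; rotation is an isometry so areas/perimeters/island counts are preserved). Overall, the cross-section is a single solid region. Island count = 1.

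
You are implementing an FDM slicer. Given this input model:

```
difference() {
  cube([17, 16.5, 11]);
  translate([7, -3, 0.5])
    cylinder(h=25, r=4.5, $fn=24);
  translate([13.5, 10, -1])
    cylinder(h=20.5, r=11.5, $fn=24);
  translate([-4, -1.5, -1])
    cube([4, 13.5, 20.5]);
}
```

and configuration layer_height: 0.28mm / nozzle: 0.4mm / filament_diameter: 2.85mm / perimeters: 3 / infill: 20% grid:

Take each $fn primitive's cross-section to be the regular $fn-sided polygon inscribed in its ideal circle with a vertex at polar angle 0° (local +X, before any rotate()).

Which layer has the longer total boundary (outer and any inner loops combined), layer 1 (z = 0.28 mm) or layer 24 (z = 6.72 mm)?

Layer 1 (z = 0.28): the cube (footprint 17×16.5) is included at this height (perimeter 67.00 mm); the cylinder at (7, -3) is absent (z outside [0.5, 25.5]); the r=11.5 cylinder at (13.5, 10) gives a regular 24-gon of circumradius 11.5 (constant along its height) (perimeter = 2·24·11.500·sin(180°/24) = 72.05 mm); the cube at (-4, -1.5) (footprint 4×13.5) is included at this height (perimeter 35.00 mm); Taking the first minus the rest: starting from the 17×16.5 cube, the r=11.5 cylinder at (13.5, 10) partially overlaps it — only the 225.19 mm² overlap (of its 410.75 mm²) is removed, clipping the outline; the 4×13.5 cube at (-4, -1.5) misses the remaining region (no effect) — boundary = 47.53 mm. So its perimeter = 47.53 mm. Layer 24 (z = 6.72): the cube (footprint 17×16.5) is included at this height (perimeter 67.00 mm); the r=4.5 cylinder at (7, -3) gives a regular 24-gon of circumradius 4.5 (constant along its height) (perimeter = 2·24·4.500·sin(180°/24) = 28.19 mm); the cylinder at (13.5, 10): section is a regular 24-gon, circumradius r=11.5 (perimeter = 2·24·11.500·sin(180°/24) = 72.05 mm); the cube at (-4, -1.5) is present — its section is the full 4×13.5 rectangle (perimeter 35.00 mm); Taking the first minus the rest: starting from the 17×16.5 cube, the r=4.5 cylinder at (7, -3) partially overlaps it — only the 6.78 mm² overlap (of its 62.89 mm²) is removed, clipping the outline; the r=11.5 cylinder at (13.5, 10) partially overlaps it — only the 221.61 mm² overlap (of its 410.75 mm²) is removed, clipping the outline; the 4×13.5 cube at (-4, -1.5) misses the remaining region (no effect) — boundary = 43.83 mm. So its perimeter = 43.83 mm. Layer 1 is larger (47.53 vs 43.83 mm).

layer 1 (z = 0.28 mm)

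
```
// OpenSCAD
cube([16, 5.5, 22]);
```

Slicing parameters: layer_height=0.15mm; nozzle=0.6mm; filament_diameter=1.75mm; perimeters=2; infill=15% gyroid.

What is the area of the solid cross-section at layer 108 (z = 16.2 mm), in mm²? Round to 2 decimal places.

88.00 mm²

At z = 16.2 mm: the cube (footprint 16×5.5) is included at this height (area 88.00 mm²). Overall, the cross-section is a single solid region. Net area = 88.00 mm².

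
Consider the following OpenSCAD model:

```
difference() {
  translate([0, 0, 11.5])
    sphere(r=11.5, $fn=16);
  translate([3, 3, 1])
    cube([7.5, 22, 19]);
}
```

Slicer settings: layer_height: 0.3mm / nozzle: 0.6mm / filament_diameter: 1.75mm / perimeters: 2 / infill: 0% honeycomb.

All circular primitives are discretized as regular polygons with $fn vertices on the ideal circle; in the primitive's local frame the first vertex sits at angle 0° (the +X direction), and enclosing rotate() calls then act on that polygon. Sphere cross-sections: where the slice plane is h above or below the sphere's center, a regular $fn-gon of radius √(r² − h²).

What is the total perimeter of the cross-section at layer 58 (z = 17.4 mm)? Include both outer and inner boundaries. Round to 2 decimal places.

64.88 mm

At z = 17.4 mm: the r=11.5 sphere contributes a regular 16-gon of circumradius √(11.5²−5.9²) = 9.871 (perimeter = 2·16·9.871·sin(180°/16) = 61.62 mm); the cube at (3, 3) is present — its section is the full 7.5×22 rectangle (perimeter 59.00 mm); After the difference (first − rest): starting from the r=11.5 sphere, the 7.5×22 cube at (3, 3) partially overlaps it — only the 26.14 mm² overlap (of its 165.00 mm²) is removed, clipping the outline — boundary = 64.88 mm. Overall, the cross-section is a single solid region. Total boundary length (outer) = 64.88 mm.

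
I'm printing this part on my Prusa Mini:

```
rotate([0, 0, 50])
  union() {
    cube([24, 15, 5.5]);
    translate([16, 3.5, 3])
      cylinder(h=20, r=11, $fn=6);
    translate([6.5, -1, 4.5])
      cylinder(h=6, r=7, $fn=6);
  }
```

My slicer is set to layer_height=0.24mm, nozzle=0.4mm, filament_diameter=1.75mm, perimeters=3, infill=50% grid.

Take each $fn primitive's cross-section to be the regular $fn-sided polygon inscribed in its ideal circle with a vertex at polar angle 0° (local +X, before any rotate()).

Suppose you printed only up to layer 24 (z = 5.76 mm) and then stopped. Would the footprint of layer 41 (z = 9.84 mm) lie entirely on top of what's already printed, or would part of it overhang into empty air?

Compare the two slices. At z = 5.76: the cube is not intersected at this z (z outside [0, 5.5]); the r=11 cylinder at (16, 3.5) gives a regular 6-gon of circumradius 11 (constant along its height) (area = (6/2)·11.000²·sin(360°/6) = 314.37 mm²); the cylinder at (6.5, -1): section is a regular 6-gon, circumradius r=7 (area = (6/2)·7.000²·sin(360°/6) = 127.31 mm²); Taking the union: the regions partially overlap — summed areas 441.67 mm² minus the doubly-counted overlap 49.45 mm² gives 392.22 mm² — area = 392.22 mm²; (whole slice rotated 50° about Z — lengths, areas and connectivity unchanged). At z = 9.84: the cube is absent (z outside [0, 5.5]); the r=11 cylinder at (16, 3.5) gives a regular 6-gon of circumradius 11 (constant along its height) (area = (6/2)·11.000²·sin(360°/6) = 314.37 mm²); the cylinder at (6.5, -1): section is a regular 6-gon, circumradius r=7 (area = (6/2)·7.000²·sin(360°/6) = 127.31 mm²); Combining (union): the regions partially overlap — summed areas 441.67 mm² minus the doubly-counted overlap 49.45 mm² gives 392.22 mm² — area = 392.22 mm²; (whole slice rotated 50° about Z — lengths, areas and connectivity unchanged). Checking containment: the cross-section at z = 9.84 is a subset of the cross-section at z = 5.76.

entirely on top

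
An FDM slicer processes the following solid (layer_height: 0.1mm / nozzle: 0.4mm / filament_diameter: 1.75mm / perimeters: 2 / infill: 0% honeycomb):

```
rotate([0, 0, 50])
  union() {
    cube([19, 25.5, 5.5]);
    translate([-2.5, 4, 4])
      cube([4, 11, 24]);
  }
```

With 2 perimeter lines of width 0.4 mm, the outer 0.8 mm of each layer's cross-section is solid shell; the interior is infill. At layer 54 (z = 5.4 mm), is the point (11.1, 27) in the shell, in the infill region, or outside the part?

At z = 5.4 mm: the cube (footprint 19×25.5) is included at this height; the cube at (-2.5, 4) is present — its section is the full 4×11 rectangle; Taking the union: the regions partially overlap (shared area 16.50 mm²), so overlapping operands fuse into one piece — 1 connected region; (rotated 50° about Z; rotation is an isometry so areas/perimeters/island counts are preserved). Overall, the cross-section is a single solid region. Undo the 50° rotation: the query point maps to (27.818, 8.852) in the un-rotated model frame. The nearest boundary edge runs (19.00, 25.50)→(19.00, 0.00); distance from the point to it = 8.82 mm. The point is not inside any of the regions above, so it lies outside the cross-section (8.82 mm from the nearest boundary).

outside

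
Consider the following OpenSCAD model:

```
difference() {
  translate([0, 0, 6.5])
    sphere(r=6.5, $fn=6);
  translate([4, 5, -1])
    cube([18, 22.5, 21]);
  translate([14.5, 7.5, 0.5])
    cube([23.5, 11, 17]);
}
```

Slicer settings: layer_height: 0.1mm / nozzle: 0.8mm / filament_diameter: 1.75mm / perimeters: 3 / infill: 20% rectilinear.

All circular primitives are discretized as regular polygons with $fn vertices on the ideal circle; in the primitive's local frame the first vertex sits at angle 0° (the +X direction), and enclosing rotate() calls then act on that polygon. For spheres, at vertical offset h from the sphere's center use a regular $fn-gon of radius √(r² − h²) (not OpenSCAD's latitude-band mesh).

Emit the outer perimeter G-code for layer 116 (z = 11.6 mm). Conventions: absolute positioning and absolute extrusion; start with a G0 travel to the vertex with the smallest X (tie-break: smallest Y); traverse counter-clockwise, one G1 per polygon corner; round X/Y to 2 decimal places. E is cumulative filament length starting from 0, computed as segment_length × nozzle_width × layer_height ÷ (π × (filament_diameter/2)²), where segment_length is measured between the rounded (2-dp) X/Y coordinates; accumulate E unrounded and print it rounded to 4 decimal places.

At z = 11.6 mm: the r=6.5 sphere slices to a regular 6-gon of circumradius 4.030 (√(r²−h²) with h=5.1 from center); the cube at (4, 5) (footprint 18×22.5) is included at this height; the cube at (14.5, 7.5) is present — its section is the full 23.5×11 rectangle; Taking the first minus the rest: starting from the r=6.5 sphere, the 18×22.5 cube at (4, 5) misses the remaining region (no effect); the 23.5×11 cube at (14.5, 7.5) misses the remaining region (no effect) — 1 connected region. The outline is a single polygon with 6 vertices. Extrusion per mm of travel: 0.8 × 0.1 / (π × 0.875²) = 0.033260. Accumulating E over each segment gives final E = 0.8039.

G0 X-4.03 Y0.00 Z11.60
G1 X-2.01 Y-3.49 E0.1341
G1 X2.01 Y-3.49 E0.2678
G1 X4.03 Y0.00 E0.4019
G1 X2.01 Y3.49 E0.5361
G1 X-2.01 Y3.49 E0.6698
G1 X-4.03 Y0.00 E0.8039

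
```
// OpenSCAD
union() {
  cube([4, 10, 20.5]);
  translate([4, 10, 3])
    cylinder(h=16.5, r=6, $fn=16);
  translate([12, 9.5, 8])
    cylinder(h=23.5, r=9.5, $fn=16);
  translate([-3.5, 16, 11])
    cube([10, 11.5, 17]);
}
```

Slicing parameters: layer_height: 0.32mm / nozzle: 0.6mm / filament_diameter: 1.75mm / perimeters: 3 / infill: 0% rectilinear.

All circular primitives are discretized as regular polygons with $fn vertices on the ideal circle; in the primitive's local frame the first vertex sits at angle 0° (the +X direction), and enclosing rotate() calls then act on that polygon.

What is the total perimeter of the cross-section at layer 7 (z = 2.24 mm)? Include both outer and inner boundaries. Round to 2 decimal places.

28.00 mm

At z = 2.24 mm: the cube (footprint 4×10) is included at this height (perimeter 28.00 mm); the cylinder at (4, 10) is absent (z outside [3, 19.5]); the cylinder at (12, 9.5) is not intersected at this z (z outside [8, 31.5]); the cube at (-3.5, 16) is absent (z outside [11, 28]); Merging all regions: only the 4×10 cube is present, so the union is just that shape — boundary = 28.00 mm. Overall, the cross-section is a single solid region. Total boundary length (outer) = 28.00 mm.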